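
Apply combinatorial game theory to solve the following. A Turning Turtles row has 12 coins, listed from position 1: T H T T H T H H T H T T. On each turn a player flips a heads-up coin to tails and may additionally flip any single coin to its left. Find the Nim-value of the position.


Coins: T H T T H T H H T H T T
Key fact: a single head at position k behaves exactly like a Nim heap of size k (turning it to T and optionally flipping a coin at j < k corresponds to moving the heap from k to j, or to 0), and heads combine as a disjunctive sum (two heads at the same place would cancel, matching j XOR j = 0). So the Nim-value is the XOR of the 1-indexed positions of the heads.
Face-up positions (1-indexed): [2, 5, 7, 8, 10]
XOR 0 with 2: 0 XOR 2 = 2
XOR 2 with 5: 2 XOR 5 = 7
XOR 7 with 7: 7 XOR 7 = 0
XOR 0 with 8: 0 XOR 8 = 8
XOR 8 with 10: 8 XOR 10 = 2
Nim-value = 2

2


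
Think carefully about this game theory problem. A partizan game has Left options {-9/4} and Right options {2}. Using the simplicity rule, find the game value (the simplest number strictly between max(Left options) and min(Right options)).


Left options: {-9/4}, max = -9/4
Right options: {2}, min = 2
All options are numbers and max(Left) < min(Right), so by the simplicity theorem the value is the simplest (earliest-born) number strictly between -9/4 and 2.
Integers -2 through 1 all lie strictly between -9/4 and 2.
Among integers, the simplest (lowest birthday = smallest |n|; 0 is born on day 0, +-n on day n) is 0.
No non-integer in the interval can be simpler: if x is a non-integer in the interval, then floor(x) or ceil(x) also lies in the interval (the interval contains an integer), and both are proper prefixes of x's sign expansion, i.e. born earlier. So the game value is 0.
Game value = 0

0


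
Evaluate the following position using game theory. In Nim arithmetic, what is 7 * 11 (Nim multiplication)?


Nim multiplication is bilinear over XOR: (u XOR v) * w = (u*w) XOR (v*w).
So we split each operand into its bit components and XOR the pairwise Nim products.
7 = 1 + 2 + 4 (as XOR of powers of 2).
11 = 1 + 2 + 8 (as XOR of powers of 2).
Using the standard Nim-product table on single bits:
  2*2 = 3,   2*4 = 8,   2*8 = 12,
  4*4 = 6,   4*8 = 11,  8*8 = 13,
and  1*x = x (identity), k*l = l*k (commutative).
Pairwise Nim products:
  1 * 1 = 1
  1 * 2 = 2
  1 * 8 = 8
  2 * 1 = 2
  2 * 2 = 3
  2 * 8 = 12
  4 * 1 = 4
  4 * 2 = 8
  4 * 8 = 11
XOR them: 1 XOR 2 XOR 8 XOR 2 XOR 3 XOR 12 XOR 4 XOR 8 XOR 11 = 1.
Result: 7 * 11 = 1 (in Nim).

1


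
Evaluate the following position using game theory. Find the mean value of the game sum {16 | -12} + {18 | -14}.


G1 = {16 | -12}, G2 = {18 | -14}
Each is a switch {a | b} with numbers a > b; its mean value is (a + b)/2, and mean value is additive over game sums: m(G1 + G2) = m(G1) + m(G2).
Mean of G1 = (16 + (-12))/2 = 4/2 = 2
Mean of G2 = (18 + (-14))/2 = 4/2 = 2
Mean of G1 + G2 = 2 + 2 = 4

4


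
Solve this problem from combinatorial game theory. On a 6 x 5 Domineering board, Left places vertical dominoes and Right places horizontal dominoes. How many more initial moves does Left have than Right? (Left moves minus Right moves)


Board is 6 x 5 (rows x cols).
Left (vertical) placements: (rows-1) * cols = 5 * 5 = 25
Right (horizontal) placements: rows * (cols-1) = 6 * 4 = 24
Advantage = Left - Right = 25 - 24 = 1

1


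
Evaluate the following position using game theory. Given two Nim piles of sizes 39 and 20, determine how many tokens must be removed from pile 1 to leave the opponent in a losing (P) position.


Piles: 39 and 20
Current XOR: 39 XOR 20 = 51 (non-zero, so this is an N-position).
To make the XOR zero, we need to find a move that balances the piles.
For pile 1 (size 39): target = 39 XOR 51 = 20
We reduce pile 1 from 39 to 20.
Tokens removed: 39 - 20 = 19
Verification: 20 XOR 20 = 0

19


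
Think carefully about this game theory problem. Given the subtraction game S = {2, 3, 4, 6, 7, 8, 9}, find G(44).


The subtraction set is S = {2, 3, 4, 6, 7, 8, 9}.
G(k) = mex{ G(k - s) : s in S, s <= k }. We compute iteratively: G(0) = 0.
G(1) = mex({}) = 0
G(2) = mex({0}) = 1
G(3) = mex({0}) = 1
G(4) = mex({0, 1}) = 2
G(5) = mex({0, 1}) = 2
G(6) = mex({0, 1, 2}) = 3
G(7) = mex({0, 1, 2}) = 3
G(8) = mex({0, 1, 2, 3}) = 4
G(9) = mex({0, 1, 2, 3}) = 4
G(10) = mex({0, 1, 2, 3, 4}) = 5
G(11) = mex({1, 2, 3, 4}) = 0
G(12) = mex({1, 2, 3, 4, 5}) = 0
G(13) = mex({0, 2, 3, 4, 5}) = 1
G(14) = mex({0, 2, 3, 4, 5}) = 1
G(15) = mex({0, 1, 3, 4}) = 2
G(16) = mex({0, 1, 3, 4, 5}) = 2
G(17) = mex({0, 1, 2, 4, 5}) = 3
G(18) = mex({0, 1, 2, 4, 5}) = 3
G(19) = mex({0, 1, 2, 3, 5}) = 4
Observe that G(11)..G(19) = 0, 0, 1, 1, 2, 2, 3, 3, 4 repeats G(0)..G(8) = 0, 0, 1, 1, 2, 2, 3, 3, 4.
For k >= max(S) = 9, G(k) is determined by the previous 9 values G(k-9)..G(k-1); a window of 9 consecutive values has recurred shifted by 11, so by induction G(k + 11) = G(k) for all k >= 0: the sequence is periodic from the start with period 11.
One period: G(0..10) = 0, 0, 1, 1, 2, 2, 3, 3, 4, 4, 5.
44 mod 11 = 0, so G(44) = G(0) = 0.

0


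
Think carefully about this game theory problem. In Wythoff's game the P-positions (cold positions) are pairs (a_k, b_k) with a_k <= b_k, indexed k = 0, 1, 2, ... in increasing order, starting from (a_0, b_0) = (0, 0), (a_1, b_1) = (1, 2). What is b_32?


By Wythoff's theorem, a_k = floor(k * phi) and b_k = floor(k * phi^2) = a_k + k, where phi = (1 + sqrt(5))/2 is the golden ratio.
phi = (1 + sqrt(5))/2 = 1.618034
phi^2 = phi + 1 = 2.618034
k = 32
k * phi^2 = 32 * 2.618034 = 83.777088
b_32 = floor(k * phi^2) = 83 (check: a_32 + k = 51 + 32 = 83)

83


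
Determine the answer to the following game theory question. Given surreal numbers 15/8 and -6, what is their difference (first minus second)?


x = 15/8, y = -6
Converting to common denominator: 8
x = 15/8, y = -48/8
x - y = 15/8 - -6 = 63/8

63/8


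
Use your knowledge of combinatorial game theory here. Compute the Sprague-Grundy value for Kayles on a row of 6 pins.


Kayles: a move removes 1 or 2 adjacent pins from a contiguous row.
Removing pins from a row of k leaves two independent rows (a, b) with a + b = k - 1 (one pin) or a + b = k - 2 (two pins); an end removal gives a = 0.
By Sprague-Grundy, G(k) = mex{ G(a) XOR G(b) } over all these splits. G(0) = 0.
G(1): splits (0,0):0^0=0 -> mex({0}) = 1
G(2): splits (0,1):0^1=1 (0,0):0^0=0 -> mex({0, 1}) = 2
G(3): splits (0,2):0^2=2 (1,1):1^1=0 (0,1):0^1=1 -> mex({0, 1, 2}) = 3
G(4): splits (0,3):0^3=3 (1,2):1^2=3 (0,2):0^2=2 (1,1):1^1=0 -> mex({0, 2, 3}) = 1
G(5): splits (0,4):0^1=1 (1,3):1^3=2 (2,2):2^2=0 (0,3):0^3=3 (1,2):1^2=3 -> mex({0, 1, 2, 3}) = 4
G(6) = mex({0, 1, 2, 4}) = 3
Therefore G(6) = 3.

3


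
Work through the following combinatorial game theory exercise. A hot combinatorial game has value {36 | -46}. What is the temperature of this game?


The game is {36 | -46}, a switch {a | b} with numbers a > b.
Cooling {a | b} by t gives {a - t | b + t}, which stops being hot when a - t = b + t, i.e. at t = (a - b)/2. So the temperature of a switch is (a - b)/2.
Temperature = (Left option - Right option) / 2
= (36 - (-46)) / 2
= 82 / 2
= 41

41


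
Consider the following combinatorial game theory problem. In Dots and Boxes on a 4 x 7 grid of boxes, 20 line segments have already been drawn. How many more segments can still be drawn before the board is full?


Grid: 4 x 7 boxes, i.e. 5 rows and 8 columns of dots.
Horizontal edges: (rows + 1) * cols = 5 * 7 = 35
Vertical edges: rows * (cols + 1) = 4 * 8 = 32
Total edges: 35 + 32 = 67
Edges drawn: 20
Remaining: 67 - 20 = 47

47


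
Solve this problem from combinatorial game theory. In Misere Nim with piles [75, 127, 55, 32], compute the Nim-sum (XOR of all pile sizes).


We need the XOR (exclusive or) of all pile sizes.
After XOR-ing pile 1 (size 75): 0 XOR 75 = 75
After XOR-ing pile 2 (size 127): 75 XOR 127 = 52
After XOR-ing pile 3 (size 55): 52 XOR 55 = 3
After XOR-ing pile 4 (size 32): 3 XOR 32 = 35
The Nim-value of this position is 35.

35


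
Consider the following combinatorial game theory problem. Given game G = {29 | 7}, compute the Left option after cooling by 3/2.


Original game: {29 | 7} (a switch {a | b} with a > b).
Cooling by t (for t below the temperature (a - b)/2 = 11) taxes each move by t: {a | b} cooled by t is {a - t | b + t}.
Cooling amount: t = 3/2
Cooled Left option: 29 - 3/2 = 55/2
Cooled Right option: 7 + 3/2 = 17/2
Cooled game: {55/2 | 17/2}
Left option = 55/2

55/2


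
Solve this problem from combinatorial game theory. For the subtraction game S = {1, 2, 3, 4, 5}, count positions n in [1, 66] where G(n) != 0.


Subtraction set S = {1, 2, 3, 4, 5}, so G(n) = n mod 6.
G(n) = 0 when n is a multiple of 6.
Multiples of 6 in [1, 66]: 11
N-positions (nonzero Grundy) = 66 - 11 = 55

55


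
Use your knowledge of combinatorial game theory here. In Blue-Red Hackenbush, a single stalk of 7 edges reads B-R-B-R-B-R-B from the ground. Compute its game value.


Edges (from ground): B-R-B-R-B-R-B
By Berlekamp's sign-expansion rule, a Blue-Red Hackenbush stalk has the value of the surreal number whose sign sequence is the edge sequence with B -> + and R -> -.
Sign sequence: +-+-+-+
Trace the sign expansion in the surreal number tree, starting from 0:
Edge 1: B (sign +) -> bounds (0, +inf), value = 1
Edge 2: R (sign -) -> bounds (0, 1), value = 1/2
Edge 3: B (sign +) -> bounds (1/2, 1), value = 3/4
Edge 4: R (sign -) -> bounds (1/2, 3/4), value = 5/8
Edge 5: B (sign +) -> bounds (5/8, 3/4), value = 11/16
Edge 6: R (sign -) -> bounds (5/8, 11/16), value = 21/32
Edge 7: B (sign +) -> bounds (21/32, 11/16), value = 43/64
Game value = 43/64

43/64


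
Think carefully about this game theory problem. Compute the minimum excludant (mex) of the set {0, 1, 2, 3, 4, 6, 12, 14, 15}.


Set = {0, 1, 2, 3, 4, 6, 12, 14, 15}
0 is in the set.
1 is in the set.
2 is in the set.
3 is in the set.
4 is in the set.
5 is NOT in the set. This is the mex.
mex = 5

5


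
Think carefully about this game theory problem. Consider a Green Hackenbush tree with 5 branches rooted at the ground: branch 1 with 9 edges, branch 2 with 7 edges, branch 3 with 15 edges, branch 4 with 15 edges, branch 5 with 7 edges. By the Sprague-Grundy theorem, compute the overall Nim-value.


The tree has 5 branches from the ground vertex.
In Green Hackenbush, the Nim-value of a simple path of length k is k.
Branch 1: length 9, Nim-value = 9
Branch 2: length 7, Nim-value = 7
Branch 3: length 15, Nim-value = 15
Branch 4: length 15, Nim-value = 15
Branch 5: length 7, Nim-value = 7
Total Nim-value = XOR of all branch values:
0 XOR 9 = 9
9 XOR 7 = 14
14 XOR 15 = 1
1 XOR 15 = 14
14 XOR 7 = 9
Nim-value of the tree = 9

9


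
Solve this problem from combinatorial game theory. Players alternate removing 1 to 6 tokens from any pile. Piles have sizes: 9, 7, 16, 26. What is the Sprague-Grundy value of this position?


Subtraction set: {1, 2, 3, 4, 5, 6}
For this subtraction set, G(n) = n mod 7 (period = max + 1 = 7).
Pile 1 (size 9): G(9) = 9 mod 7 = 2
Pile 2 (size 7): G(7) = 7 mod 7 = 0
Pile 3 (size 16): G(16) = 16 mod 7 = 2
Pile 4 (size 26): G(26) = 26 mod 7 = 5
Total Grundy value = XOR of all: 2 XOR 0 XOR 2 XOR 5 = 5

5


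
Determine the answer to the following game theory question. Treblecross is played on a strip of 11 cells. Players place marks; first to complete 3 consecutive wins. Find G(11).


Treblecross: place X on empty cells; 3-in-a-row wins.
Playing within two cells of an existing X lets the opponent win at once, so sensible play treats the cells i-2..i+2 around each X as dead. The player left with no safe cell loses, so this is a normal-play take-away game on strips of safe cells.
Placing X at cell i (0-indexed) of a strip of k safe cells leaves independent strips of sizes max(0, i-2) and max(0, k-i-3). Hence G(k) = mex{ G(max(0,i-2)) XOR G(max(0,k-i-3)) : 0 <= i < k }, with G(0) = 0.
G(1): splits (0,0):0^0=0 -> mex({0}) = 1
G(2): splits (0,0):0^0=0 -> mex({0}) = 1
G(3): splits (0,0):0^0=0 -> mex({0}) = 1
G(4): splits (0,1):0^1=1 (0,0):0^0=0 -> mex({0, 1}) = 2
G(5): splits (0,2):0^1=1 (0,1):0^1=1 (0,0):0^0=0 -> mex({0, 1}) = 2
G(6) = mex({1}) = 0
G(7) = mex({0, 1, 2}) = 3
G(8) = mex({0, 1, 2}) = 3
G(9) = mex({0, 2}) = 1
G(10) = mex({0, 2, 3}) = 1
G(11) = mex({0, 3}) = 1
Therefore G(11) = 1.

1


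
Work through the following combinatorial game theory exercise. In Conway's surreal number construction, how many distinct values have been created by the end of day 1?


Day 0: {|} = 0 is born. Count = 1.
Day n: the number of surreal numbers born by day n is 2^(n+1) - 1.
By day 0: 2^1 - 1 = 1
By day 1: 2^2 - 1 = 3
By day 1: 3 surreal numbers.

3


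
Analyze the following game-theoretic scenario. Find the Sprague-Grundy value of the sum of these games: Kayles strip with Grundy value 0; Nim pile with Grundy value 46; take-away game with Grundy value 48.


By the Sprague-Grundy theorem, the Grundy value of a sum of games is the XOR of individual Grundy values.
Kayles strip: Grundy value = 0. Running XOR: 0 XOR 0 = 0
Nim pile: Grundy value = 46. Running XOR: 0 XOR 46 = 46
take-away game: Grundy value = 48. Running XOR: 46 XOR 48 = 30
The combined Grundy value is 30.

30


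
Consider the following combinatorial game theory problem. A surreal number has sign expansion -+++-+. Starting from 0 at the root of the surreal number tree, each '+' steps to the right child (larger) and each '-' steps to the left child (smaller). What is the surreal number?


Sign expansion: -+++-+
Rule: track bounds (lo, hi), initially (-inf, +inf). On '+', the current value becomes lo and we move to the simplest number in (value, hi): value + 1 if hi = +inf, otherwise the midpoint (value + hi)/2. On '-', the current value becomes hi and we move to value - 1 if lo = -inf, otherwise the midpoint (lo + value)/2.
Start at 0.
Step 1: sign = -, move left. Bounds: (-inf, 0). Value = -1
Step 2: sign = +, move right. Bounds: (-1, 0). Value = -1/2
Step 3: sign = +, move right. Bounds: (-1/2, 0). Value = -1/4
Step 4: sign = +, move right. Bounds: (-1/4, 0). Value = -1/8
Step 5: sign = -, move left. Bounds: (-1/4, -1/8). Value = -3/16
Step 6: sign = +, move right. Bounds: (-3/16, -1/8). Value = -5/32
The surreal number with sign expansion -+++-+ is -5/32.

-5/32


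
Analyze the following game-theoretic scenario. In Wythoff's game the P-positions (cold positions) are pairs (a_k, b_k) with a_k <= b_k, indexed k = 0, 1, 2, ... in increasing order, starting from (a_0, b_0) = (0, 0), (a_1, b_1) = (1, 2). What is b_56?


By Wythoff's theorem, a_k = floor(k * phi) and b_k = floor(k * phi^2) = a_k + k, where phi = (1 + sqrt(5))/2 is the golden ratio.
phi = (1 + sqrt(5))/2 = 1.618034
phi^2 = phi + 1 = 2.618034
k = 56
k * phi^2 = 56 * 2.618034 = 146.609903
b_56 = floor(k * phi^2) = 146 (check: a_56 + k = 90 + 56 = 146)

146


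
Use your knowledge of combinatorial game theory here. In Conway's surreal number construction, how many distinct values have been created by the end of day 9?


Day 0: {|} = 0 is born. Count = 1.
Day n: the number of surreal numbers born by day n is 2^(n+1) - 1.
By day 0: 2^1 - 1 = 1
By day 1: 2^2 - 1 = 3
By day 2: 2^3 - 1 = 7
By day 3: 2^4 - 1 = 15
By day 4: 2^5 - 1 = 31
By day 5: 2^6 - 1 = 63
By day 6: 2^7 - 1 = 127
By day 7: 2^8 - 1 = 255
By day 8: 2^9 - 1 = 511
By day 9: 2^10 - 1 = 1023
By day 9: 1023 surreal numbers.

1023


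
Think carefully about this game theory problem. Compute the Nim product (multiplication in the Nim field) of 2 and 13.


Nim multiplication is bilinear over XOR: (u XOR v) * w = (u*w) XOR (v*w).
So we split each operand into its bit components and XOR the pairwise Nim products.
2 = 2 (as XOR of powers of 2).
13 = 1 + 4 + 8 (as XOR of powers of 2).
Using the standard Nim-product table on single bits:
  2*2 = 3,   2*4 = 8,   2*8 = 12,
  4*4 = 6,   4*8 = 11,  8*8 = 13,
and  1*x = x (identity), k*l = l*k (commutative).
Pairwise Nim products:
  2 * 1 = 2
  2 * 4 = 8
  2 * 8 = 12
XOR them: 2 XOR 8 XOR 12 = 6.
Result: 2 * 13 = 6 (in Nim).

6


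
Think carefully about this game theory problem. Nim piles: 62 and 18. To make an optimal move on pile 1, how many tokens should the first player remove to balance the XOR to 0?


Piles: 62 and 18
Current XOR: 62 XOR 18 = 44 (non-zero, so this is an N-position).
To make the XOR zero, we need to find a move that balances the piles.
For pile 1 (size 62): target = 62 XOR 44 = 18
We reduce pile 1 from 62 to 18.
Tokens removed: 62 - 18 = 44
Verification: 18 XOR 18 = 0

44


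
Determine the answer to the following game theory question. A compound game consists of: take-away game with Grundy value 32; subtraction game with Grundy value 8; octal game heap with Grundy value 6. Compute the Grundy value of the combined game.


By the Sprague-Grundy theorem, the Grundy value of a sum of games is the XOR of individual Grundy values.
take-away game: Grundy value = 32. Running XOR: 0 XOR 32 = 32
subtraction game: Grundy value = 8. Running XOR: 32 XOR 8 = 40
octal game heap: Grundy value = 6. Running XOR: 40 XOR 6 = 46
The combined Grundy value is 46.

46


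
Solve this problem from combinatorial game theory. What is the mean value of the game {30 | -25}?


Game = {30 | -25}, a switch {a | b} with numbers a > b.
Its thermograph has left wall a - t and right wall b + t, which meet at t = (a - b)/2, where both equal (a + b)/2. So the mast (mean value) is at (a + b)/2.
Mean = (30 + (-25))/2 = 5/2 = 5/2

5/2


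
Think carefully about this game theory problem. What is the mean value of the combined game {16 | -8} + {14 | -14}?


G1 = {16 | -8}, G2 = {14 | -14}
Each is a switch {a | b} with numbers a > b; its mean value is (a + b)/2, and mean value is additive over game sums: m(G1 + G2) = m(G1) + m(G2).
Mean of G1 = (16 + (-8))/2 = 8/2 = 4
Mean of G2 = (14 + (-14))/2 = 0/2 = 0
Mean of G1 + G2 = 4 + 0 = 4

4


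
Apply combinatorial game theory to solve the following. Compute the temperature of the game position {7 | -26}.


The game is {7 | -26}, a switch {a | b} with numbers a > b.
Cooling {a | b} by t gives {a - t | b + t}, which stops being hot when a - t = b + t, i.e. at t = (a - b)/2. So the temperature of a switch is (a - b)/2.
Temperature = (Left option - Right option) / 2
= (7 - (-26)) / 2
= 33 / 2
= 33/2

33/2


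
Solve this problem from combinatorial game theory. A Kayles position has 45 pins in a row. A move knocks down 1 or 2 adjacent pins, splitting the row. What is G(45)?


Kayles: a move removes 1 or 2 adjacent pins from a contiguous row.
Removing pins from a row of k leaves two independent rows (a, b) with a + b = k - 1 (one pin) or a + b = k - 2 (two pins); an end removal gives a = 0.
By Sprague-Grundy, G(k) = mex{ G(a) XOR G(b) } over all these splits. G(0) = 0.
G(1): splits (0,0):0^0=0 -> mex({0}) = 1
G(2): splits (0,1):0^1=1 (0,0):0^0=0 -> mex({0, 1}) = 2
G(3): splits (0,2):0^2=2 (1,1):1^1=0 (0,1):0^1=1 -> mex({0, 1, 2}) = 3
G(4): splits (0,3):0^3=3 (1,2):1^2=3 (0,2):0^2=2 (1,1):1^1=0 -> mex({0, 2, 3}) = 1
G(5): splits (0,4):0^1=1 (1,3):1^3=2 (2,2):2^2=0 (0,3):0^3=3 (1,2):1^2=3 -> mex({0, 1, 2, 3}) = 4
G(6) = mex({0, 1, 2, 4}) = 3
G(7) = mex({0, 1, 3, 4, 5}) = 2
G(8) = mex({0, 2, 3, 5, 6}) = 1
G(9) = mex({0, 1, 2, 3, 6, 7}) = 4
G(10) = mex({0, 1, 3, 4, 5, 7}) = 2
G(11) = mex({0, 1, 2, 3, 4, 5}) = 6
G(12) = mex({0, 1, 2, 3, 5, 6, 7}) = 4
G(13) = mex({0, 2, 3, 4, 6, 7}) = 1
G(14) = mex({0, 1, 4, 5, 6, 7}) = 2
G(15) = mex({0, 1, 2, 3, 4, 5, 6}) = 7
G(16) = mex({0, 2, 3, 5, 6, 7}) = 1
G(17) = mex({0, 1, 2, 3, 5, 6, 7}) = 4
G(18) = mex({0, 1, 2, 4, 5, 6}) = 3
G(19) = mex({0, 1, 3, 4, 5, 7}) = 2
G(20) = mex({0, 2, 3, 4, 5, 6, 7}) = 1
G(21) = mex({0, 1, 2, 3, 5, 6, 7}) = 4
G(22) = mex({0, 1, 2, 3, 4, 5, 7}) = 6
G(23) = mex({0, 1, 2, 3, 4, 5, 6}) = 7
G(24) = mex({0, 1, 2, 3, 5, 6, 7}) = 4
G(25) = mex({0, 2, 3, 4, 6, 7}) = 1
G(26) = mex({0, 1, 3, 4, 5, 6, 7}) = 2
G(27) = mex({0, 1, 2, 3, 4, 5, 6, 7}) = 8
G(28) = mex({0, 1, 2, 3, 4, 6, 7, 8}) = 5
G(29) = mex({0, 1, 2, 3, 5, 6, 7, 8, 9}) = 4
G(30) = mex({0, 1, 2, 3, 4, 5, 6, 9, 10}) = 7
G(31) = mex({0, 1, 3, 4, 5, 7, 10, 11}) = 2
G(32) = mex({0, 2, 3, 4, 5, 6, 7, 9, 11}) = 1
G(33) = mex({0, 1, 2, 3, 4, 5, 6, 7, 9, 12}) = 8
G(34) = mex({0, 1, 2, 3, 4, 5, 7, 8, 11, 12}) = 6
G(35) = mex({0, 1, 2, 3, 4, 5, 6, 8, 9, 10, 11}) = 7
G(36) = mex({0, 1, 2, 3, 5, 6, 7, 9, 10}) = 4
G(37) = mex({0, 2, 3, 4, 6, 7, 9, 10, 11, 12}) = 1
G(38) = mex({0, 1, 3, 4, 5, 6, 7, 9, 10, 11, 12}) = 2
G(39) = mex({0, 1, 2, 4, 5, 6, 7, 9, 10, 12, 14}) = 3
G(40) = mex({0, 2, 3, 4, 6, 7, 11, 12, 14}) = 1
G(41) = mex({0, 1, 2, 3, 5, 6, 7, 9, 10, 11, 12}) = 4
G(42) = mex({0, 1, 2, 3, 4, 5, 6, 9, 10}) = 7
G(43) = mex({0, 1, 3, 4, 5, 7, 9, 10, 12, 15}) = 2
G(44) = mex({0, 2, 3, 4, 5, 6, 7, 9, 10, 12, 15}) = 1
G(45) = mex({0, 1, 2, 3, 4, 5, 6, 7, 9, 10, 12, 14}) = 8
Therefore G(45) = 8.

8


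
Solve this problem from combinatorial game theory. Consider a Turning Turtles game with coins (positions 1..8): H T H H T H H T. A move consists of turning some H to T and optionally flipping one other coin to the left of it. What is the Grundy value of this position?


Coins: H T H H T H H T
Key fact: a single head at position k behaves exactly like a Nim heap of size k (turning it to T and optionally flipping a coin at j < k corresponds to moving the heap from k to j, or to 0), and heads combine as a disjunctive sum (two heads at the same place would cancel, matching j XOR j = 0). So the Nim-value is the XOR of the 1-indexed positions of the heads.
Face-up positions (1-indexed): [1, 3, 4, 6, 7]
XOR 0 with 1: 0 XOR 1 = 1
XOR 1 with 3: 1 XOR 3 = 2
XOR 2 with 4: 2 XOR 4 = 6
XOR 6 with 6: 6 XOR 6 = 0
XOR 0 with 7: 0 XOR 7 = 7
Nim-value = 7

7


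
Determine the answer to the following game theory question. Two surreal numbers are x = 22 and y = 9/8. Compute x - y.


x = 22, y = 9/8
Converting to common denominator: 8
x = 176/8, y = 9/8
x - y = 22 - 9/8 = 167/8

167/8


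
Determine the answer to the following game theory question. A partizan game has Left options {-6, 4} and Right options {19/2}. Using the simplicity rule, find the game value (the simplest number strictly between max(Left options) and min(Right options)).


Left options: {-6, 4}, max = 4
Right options: {19/2}, min = 19/2
All options are numbers and max(Left) < min(Right), so by the simplicity theorem the value is the simplest (earliest-born) number strictly between 4 and 19/2.
Integers 5 through 9 all lie strictly between 4 and 19/2.
Among integers, the simplest (lowest birthday = smallest |n|; 0 is born on day 0, +-n on day n) is 5.
No non-integer in the interval can be simpler: if x is a non-integer in the interval, then floor(x) or ceil(x) also lies in the interval (the interval contains an integer), and both are proper prefixes of x's sign expansion, i.e. born earlier. So the game value is 5.
Game value = 5

5


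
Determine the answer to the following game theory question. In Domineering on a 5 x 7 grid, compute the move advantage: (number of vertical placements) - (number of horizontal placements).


Board is 5 x 7 (rows x cols).
Left (vertical) placements: (rows-1) * cols = 4 * 7 = 28
Right (horizontal) placements: rows * (cols-1) = 5 * 6 = 30
Advantage = Left - Right = 28 - 30 = -2

-2


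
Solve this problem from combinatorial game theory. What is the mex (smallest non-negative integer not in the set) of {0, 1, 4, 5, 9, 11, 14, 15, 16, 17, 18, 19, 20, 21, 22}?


Set = {0, 1, 4, 5, 9, 11, 14, 15, 16, 17, 18, 19, 20, 21, 22}
0 is in the set.
1 is in the set.
2 is NOT in the set. This is the mex.
mex = 2

2


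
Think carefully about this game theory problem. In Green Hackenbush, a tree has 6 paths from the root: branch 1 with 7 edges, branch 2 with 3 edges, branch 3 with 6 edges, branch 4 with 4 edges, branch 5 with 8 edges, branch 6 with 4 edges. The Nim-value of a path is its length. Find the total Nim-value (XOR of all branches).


The tree has 6 branches from the ground vertex.
In Green Hackenbush, the Nim-value of a simple path of length k is k.
Branch 1: length 7, Nim-value = 7
Branch 2: length 3, Nim-value = 3
Branch 3: length 6, Nim-value = 6
Branch 4: length 4, Nim-value = 4
Branch 5: length 8, Nim-value = 8
Branch 6: length 4, Nim-value = 4
Total Nim-value = XOR of all branch values:
0 XOR 7 = 7
7 XOR 3 = 4
4 XOR 6 = 2
2 XOR 4 = 6
6 XOR 8 = 14
14 XOR 4 = 10
Nim-value of the tree = 10

10


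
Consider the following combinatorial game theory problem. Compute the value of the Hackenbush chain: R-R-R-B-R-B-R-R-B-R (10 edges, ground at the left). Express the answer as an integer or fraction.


Edges (from ground): R-R-R-B-R-B-R-R-B-R
By Berlekamp's sign-expansion rule, a Blue-Red Hackenbush stalk has the value of the surreal number whose sign sequence is the edge sequence with B -> + and R -> -.
Sign sequence: ---+-+--+-
Trace the sign expansion in the surreal number tree, starting from 0:
Edge 1: R (sign -) -> bounds (-inf, 0), value = -1
Edge 2: R (sign -) -> bounds (-inf, -1), value = -2
Edge 3: R (sign -) -> bounds (-inf, -2), value = -3
Edge 4: B (sign +) -> bounds (-3, -2), value = -5/2
Edge 5: R (sign -) -> bounds (-3, -5/2), value = -11/4
Edge 6: B (sign +) -> bounds (-11/4, -5/2), value = -21/8
Edge 7: R (sign -) -> bounds (-11/4, -21/8), value = -43/16
Edge 8: R (sign -) -> bounds (-11/4, -43/16), value = -87/32
Edge 9: B (sign +) -> bounds (-87/32, -43/16), value = -173/64
Edge 10: R (sign -) -> bounds (-87/32, -173/64), value = -347/128
Game value = -347/128

-347/128


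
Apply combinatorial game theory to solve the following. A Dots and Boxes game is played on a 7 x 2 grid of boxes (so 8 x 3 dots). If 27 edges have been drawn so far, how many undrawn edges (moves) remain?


Grid: 7 x 2 boxes, i.e. 8 rows and 3 columns of dots.
Horizontal edges: (rows + 1) * cols = 8 * 2 = 16
Vertical edges: rows * (cols + 1) = 7 * 3 = 21
Total edges: 16 + 21 = 37
Edges drawn: 27
Remaining: 37 - 27 = 10

10


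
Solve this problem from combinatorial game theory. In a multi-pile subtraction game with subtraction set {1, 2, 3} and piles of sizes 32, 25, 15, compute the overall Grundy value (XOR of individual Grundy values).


Subtraction set: {1, 2, 3}
For this subtraction set, G(n) = n mod 4 (period = max + 1 = 4).
Pile 1 (size 32): G(32) = 32 mod 4 = 0
Pile 2 (size 25): G(25) = 25 mod 4 = 1
Pile 3 (size 15): G(15) = 15 mod 4 = 3
Total Grundy value = XOR of all: 0 XOR 1 XOR 3 = 2

2


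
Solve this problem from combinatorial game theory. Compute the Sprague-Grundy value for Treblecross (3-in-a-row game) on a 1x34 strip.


Treblecross: place X on empty cells; 3-in-a-row wins.
Playing within two cells of an existing X lets the opponent win at once, so sensible play treats the cells i-2..i+2 around each X as dead. The player left with no safe cell loses, so this is a normal-play take-away game on strips of safe cells.
Placing X at cell i (0-indexed) of a strip of k safe cells leaves independent strips of sizes max(0, i-2) and max(0, k-i-3). Hence G(k) = mex{ G(max(0,i-2)) XOR G(max(0,k-i-3)) : 0 <= i < k }, with G(0) = 0.
G(1): splits (0,0):0^0=0 -> mex({0}) = 1
G(2): splits (0,0):0^0=0 -> mex({0}) = 1
G(3): splits (0,0):0^0=0 -> mex({0}) = 1
G(4): splits (0,1):0^1=1 (0,0):0^0=0 -> mex({0, 1}) = 2
G(5): splits (0,2):0^1=1 (0,1):0^1=1 (0,0):0^0=0 -> mex({0, 1}) = 2
G(6) = mex({1}) = 0
G(7) = mex({0, 1, 2}) = 3
G(8) = mex({0, 1, 2}) = 3
G(9) = mex({0, 2}) = 1
G(10) = mex({0, 2, 3}) = 1
G(11) = mex({0, 3}) = 1
G(12) = mex({1, 3}) = 0
G(13) = mex({0, 1, 2, 3}) = 4
G(14) = mex({0, 1, 2}) = 3
G(15) = mex({0, 1, 2}) = 3
G(16) = mex({0, 1, 2, 4}) = 3
G(17) = mex({0, 1, 3, 4}) = 2
G(18) = mex({0, 1, 3, 4}) = 2
G(19) = mex({0, 1, 3, 5}) = 2
G(20) = mex({0, 1, 2, 3, 5}) = 4
G(21) = mex({0, 1, 2, 3, 5}) = 4
G(22) = mex({1, 2, 6}) = 0
G(23) = mex({0, 1, 2, 3, 4, 6}) = 5
G(24) = mex({0, 1, 2, 3, 4}) = 5
G(25) = mex({0, 1, 3, 4, 7}) = 2
G(26) = mex({0, 1, 3, 4, 5, 7}) = 2
G(27) = mex({0, 1, 3, 5}) = 2
G(28) = mex({0, 1, 2, 5}) = 3
G(29) = mex({0, 1, 2, 4, 5, 6}) = 3
G(30) = mex({1, 2, 4, 6}) = 0
G(31) = mex({0, 1, 2, 3, 4, 6}) = 5
G(32) = mex({1, 2, 3, 4, 7}) = 0
G(33) = mex({0, 3, 7}) = 1
G(34) = mex({0, 2, 3, 5, 7}) = 1
Therefore G(34) = 1.

1


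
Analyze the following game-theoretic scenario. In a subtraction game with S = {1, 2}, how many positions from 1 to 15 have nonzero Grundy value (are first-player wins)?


Subtraction set S = {1, 2}, so G(n) = n mod 3.
G(n) = 0 when n is a multiple of 3.
Multiples of 3 in [1, 15]: 5
N-positions (nonzero Grundy) = 15 - 5 = 10

10


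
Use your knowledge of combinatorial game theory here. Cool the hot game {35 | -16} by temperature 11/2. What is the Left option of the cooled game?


Original game: {35 | -16} (a switch {a | b} with a > b).
Cooling by t (for t below the temperature (a - b)/2 = 51/2) taxes each move by t: {a | b} cooled by t is {a - t | b + t}.
Cooling amount: t = 11/2
Cooled Left option: 35 - 11/2 = 59/2
Cooled Right option: -16 + 11/2 = -21/2
Cooled game: {59/2 | -21/2}
Left option = 59/2

59/2


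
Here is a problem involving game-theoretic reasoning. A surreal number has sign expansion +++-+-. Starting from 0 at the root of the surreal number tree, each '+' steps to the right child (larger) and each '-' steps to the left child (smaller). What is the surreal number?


Sign expansion: +++-+-
Rule: track bounds (lo, hi), initially (-inf, +inf). On '+', the current value becomes lo and we move to the simplest number in (value, hi): value + 1 if hi = +inf, otherwise the midpoint (value + hi)/2. On '-', the current value becomes hi and we move to value - 1 if lo = -inf, otherwise the midpoint (lo + value)/2.
Start at 0.
Step 1: sign = +, move right. Bounds: (0, +inf). Value = 1
Step 2: sign = +, move right. Bounds: (1, +inf). Value = 2
Step 3: sign = +, move right. Bounds: (2, +inf). Value = 3
Step 4: sign = -, move left. Bounds: (2, 3). Value = 5/2
Step 5: sign = +, move right. Bounds: (5/2, 3). Value = 11/4
Step 6: sign = -, move left. Bounds: (5/2, 11/4). Value = 21/8
The surreal number with sign expansion +++-+- is 21/8.

21/8


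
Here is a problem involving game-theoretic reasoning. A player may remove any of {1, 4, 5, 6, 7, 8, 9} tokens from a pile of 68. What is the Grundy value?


The subtraction set is S = {1, 4, 5, 6, 7, 8, 9}.
G(k) = mex{ G(k - s) : s in S, s <= k }. We compute iteratively: G(0) = 0.
G(1) = mex({0}) = 1
G(2) = mex({1}) = 0
G(3) = mex({0}) = 1
G(4) = mex({0, 1}) = 2
G(5) = mex({0, 1, 2}) = 3
G(6) = mex({0, 1, 3}) = 2
G(7) = mex({0, 1, 2}) = 3
G(8) = mex({0, 1, 2, 3}) = 4
G(9) = mex({0, 1, 2, 3, 4}) = 5
G(10) = mex({0, 1, 2, 3, 5}) = 4
G(11) = mex({0, 1, 2, 3, 4}) = 5
G(12) = mex({1, 2, 3, 4, 5}) = 0
G(13) = mex({0, 2, 3, 4, 5}) = 1
G(14) = mex({1, 2, 3, 4, 5}) = 0
G(15) = mex({0, 2, 3, 4, 5}) = 1
G(16) = mex({0, 1, 3, 4, 5}) = 2
G(17) = mex({0, 1, 2, 4, 5}) = 3
G(18) = mex({0, 1, 3, 4, 5}) = 2
G(19) = mex({0, 1, 2, 4, 5}) = 3
G(20) = mex({0, 1, 2, 3, 5}) = 4
Observe that G(12)..G(20) = 0, 1, 0, 1, 2, 3, 2, 3, 4 repeats G(0)..G(8) = 0, 1, 0, 1, 2, 3, 2, 3, 4.
For k >= max(S) = 9, G(k) is determined by the previous 9 values G(k-9)..G(k-1); a window of 9 consecutive values has recurred shifted by 12, so by induction G(k + 12) = G(k) for all k >= 0: the sequence is periodic from the start with period 12.
One period: G(0..11) = 0, 1, 0, 1, 2, 3, 2, 3, 4, 5, 4, 5.
68 mod 12 = 8, so G(68) = G(8) = 4.

4


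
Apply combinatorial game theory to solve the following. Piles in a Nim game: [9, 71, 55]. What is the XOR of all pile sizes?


We need the XOR (exclusive or) of all pile sizes.
After XOR-ing pile 1 (size 9): 0 XOR 9 = 9
After XOR-ing pile 2 (size 71): 9 XOR 71 = 78
After XOR-ing pile 3 (size 55): 78 XOR 55 = 121
The Nim-value of this position is 121.

121


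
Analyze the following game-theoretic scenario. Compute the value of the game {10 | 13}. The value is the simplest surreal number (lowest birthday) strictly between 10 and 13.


Left options: {10}, max = 10
Right options: {13}, min = 13
All options are numbers and max(Left) < min(Right), so by the simplicity theorem the value is the simplest (earliest-born) number strictly between 10 and 13.
Integers 11 through 12 all lie strictly between 10 and 13.
Among integers, the simplest (lowest birthday = smallest |n|; 0 is born on day 0, +-n on day n) is 11.
No non-integer in the interval can be simpler: if x is a non-integer in the interval, then floor(x) or ceil(x) also lies in the interval (the interval contains an integer), and both are proper prefixes of x's sign expansion, i.e. born earlier. So the game value is 11.
Game value = 11

11


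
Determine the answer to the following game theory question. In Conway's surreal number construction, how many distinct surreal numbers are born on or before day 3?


Day 0: {|} = 0 is born. Count = 1.
Day n: the number of surreal numbers born by day n is 2^(n+1) - 1.
By day 0: 2^1 - 1 = 1
By day 1: 2^2 - 1 = 3
By day 2: 2^3 - 1 = 7
By day 3: 2^4 - 1 = 15
By day 3: 15 surreal numbers.

15


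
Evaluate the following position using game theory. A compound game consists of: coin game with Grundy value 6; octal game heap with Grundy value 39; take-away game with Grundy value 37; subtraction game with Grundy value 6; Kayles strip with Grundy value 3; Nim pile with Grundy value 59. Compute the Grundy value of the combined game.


By the Sprague-Grundy theorem, the Grundy value of a sum of games is the XOR of individual Grundy values.
coin game: Grundy value = 6. Running XOR: 0 XOR 6 = 6
octal game heap: Grundy value = 39. Running XOR: 6 XOR 39 = 33
take-away game: Grundy value = 37. Running XOR: 33 XOR 37 = 4
subtraction game: Grundy value = 6. Running XOR: 4 XOR 6 = 2
Kayles strip: Grundy value = 3. Running XOR: 2 XOR 3 = 1
Nim pile: Grundy value = 59. Running XOR: 1 XOR 59 = 58
The combined Grundy value is 58.

58


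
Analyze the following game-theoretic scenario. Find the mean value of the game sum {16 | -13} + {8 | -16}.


G1 = {16 | -13}, G2 = {8 | -16}
Each is a switch {a | b} with numbers a > b; its mean value is (a + b)/2, and mean value is additive over game sums: m(G1 + G2) = m(G1) + m(G2).
Mean of G1 = (16 + (-13))/2 = 3/2 = 3/2
Mean of G2 = (8 + (-16))/2 = -8/2 = -4
Mean of G1 + G2 = 3/2 + -4 = -5/2

-5/2


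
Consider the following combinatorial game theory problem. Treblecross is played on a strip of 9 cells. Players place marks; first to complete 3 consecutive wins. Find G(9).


Treblecross: place X on empty cells; 3-in-a-row wins.
Playing within two cells of an existing X lets the opponent win at once, so sensible play treats the cells i-2..i+2 around each X as dead. The player left with no safe cell loses, so this is a normal-play take-away game on strips of safe cells.
Placing X at cell i (0-indexed) of a strip of k safe cells leaves independent strips of sizes max(0, i-2) and max(0, k-i-3). Hence G(k) = mex{ G(max(0,i-2)) XOR G(max(0,k-i-3)) : 0 <= i < k }, with G(0) = 0.
G(1): splits (0,0):0^0=0 -> mex({0}) = 1
G(2): splits (0,0):0^0=0 -> mex({0}) = 1
G(3): splits (0,0):0^0=0 -> mex({0}) = 1
G(4): splits (0,1):0^1=1 (0,0):0^0=0 -> mex({0, 1}) = 2
G(5): splits (0,2):0^1=1 (0,1):0^1=1 (0,0):0^0=0 -> mex({0, 1}) = 2
G(6) = mex({1}) = 0
G(7) = mex({0, 1, 2}) = 3
G(8) = mex({0, 1, 2}) = 3
G(9) = mex({0, 2}) = 1
Therefore G(9) = 1.

1


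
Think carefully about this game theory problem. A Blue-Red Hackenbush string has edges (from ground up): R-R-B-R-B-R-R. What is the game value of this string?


Edges (from ground): R-R-B-R-B-R-R
By Berlekamp's sign-expansion rule, a Blue-Red Hackenbush stalk has the value of the surreal number whose sign sequence is the edge sequence with B -> + and R -> -.
Sign sequence: --+-+--
Trace the sign expansion in the surreal number tree, starting from 0:
Edge 1: R (sign -) -> bounds (-inf, 0), value = -1
Edge 2: R (sign -) -> bounds (-inf, -1), value = -2
Edge 3: B (sign +) -> bounds (-2, -1), value = -3/2
Edge 4: R (sign -) -> bounds (-2, -3/2), value = -7/4
Edge 5: B (sign +) -> bounds (-7/4, -3/2), value = -13/8
Edge 6: R (sign -) -> bounds (-7/4, -13/8), value = -27/16
Edge 7: R (sign -) -> bounds (-7/4, -27/16), value = -55/32
Game value = -55/32

-55/32


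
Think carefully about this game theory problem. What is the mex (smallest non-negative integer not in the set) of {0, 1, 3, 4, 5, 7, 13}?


Set = {0, 1, 3, 4, 5, 7, 13}
0 is in the set.
1 is in the set.
2 is NOT in the set. This is the mex.
mex = 2

2


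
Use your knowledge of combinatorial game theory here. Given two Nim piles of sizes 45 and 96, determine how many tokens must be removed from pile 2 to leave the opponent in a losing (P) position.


Piles: 45 and 96
Current XOR: 45 XOR 96 = 77 (non-zero, so this is an N-position).
To make the XOR zero, we need to find a move that balances the piles.
For pile 2 (size 96): target = 96 XOR 77 = 45
We reduce pile 2 from 96 to 45.
Tokens removed: 96 - 45 = 51
Verification: 45 XOR 45 = 0

51


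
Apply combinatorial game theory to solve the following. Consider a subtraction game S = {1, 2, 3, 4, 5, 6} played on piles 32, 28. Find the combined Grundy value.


Subtraction set: {1, 2, 3, 4, 5, 6}
For this subtraction set, G(n) = n mod 7 (period = max + 1 = 7).
Pile 1 (size 32): G(32) = 32 mod 7 = 4
Pile 2 (size 28): G(28) = 28 mod 7 = 0
Total Grundy value = XOR of all: 4 XOR 0 = 4

4


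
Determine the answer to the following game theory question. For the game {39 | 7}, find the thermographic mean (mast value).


Game = {39 | 7}, a switch {a | b} with numbers a > b.
Its thermograph has left wall a - t and right wall b + t, which meet at t = (a - b)/2, where both equal (a + b)/2. So the mast (mean value) is at (a + b)/2.
Mean = (39 + (7))/2 = 46/2 = 23

23


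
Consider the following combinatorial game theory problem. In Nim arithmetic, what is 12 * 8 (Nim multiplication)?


Nim multiplication is bilinear over XOR: (u XOR v) * w = (u*w) XOR (v*w).
So we split each operand into its bit components and XOR the pairwise Nim products.
12 = 4 + 8 (as XOR of powers of 2).
8 = 8 (as XOR of powers of 2).
Using the standard Nim-product table on single bits:
  2*2 = 3,   2*4 = 8,   2*8 = 12,
  4*4 = 6,   4*8 = 11,  8*8 = 13,
and  1*x = x (identity), k*l = l*k (commutative).
Pairwise Nim products:
  4 * 8 = 11
  8 * 8 = 13
XOR them: 11 XOR 13 = 6.
Result: 12 * 8 = 6 (in Nim).

6


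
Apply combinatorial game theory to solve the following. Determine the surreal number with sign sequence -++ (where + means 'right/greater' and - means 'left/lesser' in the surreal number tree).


Sign expansion: -++
Rule: track bounds (lo, hi), initially (-inf, +inf). On '+', the current value becomes lo and we move to the simplest number in (value, hi): value + 1 if hi = +inf, otherwise the midpoint (value + hi)/2. On '-', the current value becomes hi and we move to value - 1 if lo = -inf, otherwise the midpoint (lo + value)/2.
Start at 0.
Step 1: sign = -, move left. Bounds: (-inf, 0). Value = -1
Step 2: sign = +, move right. Bounds: (-1, 0). Value = -1/2
Step 3: sign = +, move right. Bounds: (-1/2, 0). Value = -1/4
The surreal number with sign expansion -++ is -1/4.

-1/4


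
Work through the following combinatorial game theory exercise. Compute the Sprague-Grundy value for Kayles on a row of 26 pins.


Kayles: a move removes 1 or 2 adjacent pins from a contiguous row.
Removing pins from a row of k leaves two independent rows (a, b) with a + b = k - 1 (one pin) or a + b = k - 2 (two pins); an end removal gives a = 0.
By Sprague-Grundy, G(k) = mex{ G(a) XOR G(b) } over all these splits. G(0) = 0.
G(1): splits (0,0):0^0=0 -> mex({0}) = 1
G(2): splits (0,1):0^1=1 (0,0):0^0=0 -> mex({0, 1}) = 2
G(3): splits (0,2):0^2=2 (1,1):1^1=0 (0,1):0^1=1 -> mex({0, 1, 2}) = 3
G(4): splits (0,3):0^3=3 (1,2):1^2=3 (0,2):0^2=2 (1,1):1^1=0 -> mex({0, 2, 3}) = 1
G(5): splits (0,4):0^1=1 (1,3):1^3=2 (2,2):2^2=0 (0,3):0^3=3 (1,2):1^2=3 -> mex({0, 1, 2, 3}) = 4
G(6) = mex({0, 1, 2, 4}) = 3
G(7) = mex({0, 1, 3, 4, 5}) = 2
G(8) = mex({0, 2, 3, 5, 6}) = 1
G(9) = mex({0, 1, 2, 3, 6, 7}) = 4
G(10) = mex({0, 1, 3, 4, 5, 7}) = 2
G(11) = mex({0, 1, 2, 3, 4, 5}) = 6
G(12) = mex({0, 1, 2, 3, 5, 6, 7}) = 4
G(13) = mex({0, 2, 3, 4, 6, 7}) = 1
G(14) = mex({0, 1, 4, 5, 6, 7}) = 2
G(15) = mex({0, 1, 2, 3, 4, 5, 6}) = 7
G(16) = mex({0, 2, 3, 5, 6, 7}) = 1
G(17) = mex({0, 1, 2, 3, 5, 6, 7}) = 4
G(18) = mex({0, 1, 2, 4, 5, 6}) = 3
G(19) = mex({0, 1, 3, 4, 5, 7}) = 2
G(20) = mex({0, 2, 3, 4, 5, 6, 7}) = 1
G(21) = mex({0, 1, 2, 3, 5, 6, 7}) = 4
G(22) = mex({0, 1, 2, 3, 4, 5, 7}) = 6
G(23) = mex({0, 1, 2, 3, 4, 5, 6}) = 7
G(24) = mex({0, 1, 2, 3, 5, 6, 7}) = 4
G(25) = mex({0, 2, 3, 4, 6, 7}) = 1
G(26) = mex({0, 1, 3, 4, 5, 6, 7}) = 2
Therefore G(26) = 2.

2
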